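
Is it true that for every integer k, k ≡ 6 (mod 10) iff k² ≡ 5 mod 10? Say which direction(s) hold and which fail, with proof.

[⇒] This fails: take k = 6. Then 6 ≡ 6 (mod 10), but 6² = 36 ≡ 6 (mod 10), not 5.

[⇐] This fails: take k = 5. Then 5² = 25 ≡ 5 (mod 10), yet 5 ≡ 5 (mod 10), not 6.

(⇒) fails and (⇐) fails.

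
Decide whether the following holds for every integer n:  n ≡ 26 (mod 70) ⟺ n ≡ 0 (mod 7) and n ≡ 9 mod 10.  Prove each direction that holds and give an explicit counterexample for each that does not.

Both directions fail.

(→) This fails: n = 26 gives 26 ≡ 26 (mod 70) but 26 ≡ 5 (mod 7), so the conjunction on the right does not hold.

(←) This fails: n = 49 satisfies both congruences on the right (49 ≡ 0 mod 7 and 49 ≡ 9 mod 10) yet 49 ≡ 49 (mod 70), not 26.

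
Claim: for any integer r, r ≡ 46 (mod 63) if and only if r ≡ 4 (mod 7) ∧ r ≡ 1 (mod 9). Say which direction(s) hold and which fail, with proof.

(⟹) Suppose r ≡ 46 (mod 63); write r = 63j + 46. Since 7 ∣ 63, reducing mod 7 gives r ≡ 46 ≡ 4 (mod 7); since 9 ∣ 63, reducing mod 9 gives r ≡ 46 ≡ 1 (mod 9).

(⟸) Conversely, if r ≡ 4 (mod 7) and r ≡ 1 (mod 9), then by the Chinese remainder theorem r ≡ 46 (mod 63). This is exactly r ≡ 46 (mod 63).

Equivalent; both directions hold.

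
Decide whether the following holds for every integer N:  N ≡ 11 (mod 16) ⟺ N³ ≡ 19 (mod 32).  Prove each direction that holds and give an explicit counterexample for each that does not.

(⇒) fails; (⇐) holds.

[⇒] This fails: take N = 27. Then 27 ≡ 11 (mod 16), but 27³ = 19683 ≡ 3 (mod 32), not 19.

[⇐] Conversely, the residues r modulo 32 with r³ ≡ 19 (mod 32) are exactly {11}, and each is ≡ 11 (mod 16).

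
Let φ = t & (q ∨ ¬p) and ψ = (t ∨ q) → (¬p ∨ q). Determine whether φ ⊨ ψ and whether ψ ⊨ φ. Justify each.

(→) Assume the antecedent. If p is true, the antecedent forces (p = T, q = T, t = T), and (t ∨ q) → (¬p ∨ q) holds there. If p is false, (t ∨ q) → (¬p ∨ q) reduces to true regardless of the other variables. Either way (t ∨ q) → (¬p ∨ q) holds.

(←) This fails. Under p = F, q = F, t = F, the left side is false but the right side is true.

Only the forward direction holds.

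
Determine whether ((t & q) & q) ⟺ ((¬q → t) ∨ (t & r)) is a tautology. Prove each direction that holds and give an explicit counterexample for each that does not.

[⇒] Assume the antecedent. If r is true, the antecedent forces (r = T, q = T, t = T), and (¬q → t) ∨ (t & r) holds there. If r is false, the antecedent forces (r = F, q = T, t = T), and (¬q → t) ∨ (t & r) holds there. Either way (¬q → t) ∨ (t & r) holds.

[⇐] This fails. Under r = F, q = T, t = F, the left side is false but the right side is true.

Not equivalent: only (⇒) holds.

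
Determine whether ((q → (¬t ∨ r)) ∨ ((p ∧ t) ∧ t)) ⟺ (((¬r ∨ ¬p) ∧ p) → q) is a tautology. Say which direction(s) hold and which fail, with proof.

Both directions fail.

(⟹) This fails. Under p = T, q = F, t = F, r = F, the left side is true but the right side is false.

(⟸) This fails. Under p = F, q = T, t = T, r = F, the left side is false but the right side is true.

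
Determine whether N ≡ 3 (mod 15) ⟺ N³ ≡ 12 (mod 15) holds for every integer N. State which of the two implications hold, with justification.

The biconditional holds.

(⟸) Suppose N³ ≡ 12 (mod 15). The only residue r in {0, …, 14} with r³ ≡ 12 (mod 15) is r = 3, so N ≡ 3 (mod 15).

(⟹) Suppose N ≡ 3 (mod 15). Write N = 15j + 3. Then (15j + 3)³ = 3375j³ + 2025j² + 405j + 27 = 15(225j³ + 135j² + 27j + 1) + 12, so N³ ≡ 12 (mod 15).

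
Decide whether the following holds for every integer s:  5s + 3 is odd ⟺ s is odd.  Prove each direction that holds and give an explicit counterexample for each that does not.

Forward direction. This fails: s = 4 gives 5s + 3 = 23, which is odd, but 4 is even, not odd.

Converse. This also fails: s = 5 is odd, but 5s + 3 = 28 is even, not odd.

Neither direction holds.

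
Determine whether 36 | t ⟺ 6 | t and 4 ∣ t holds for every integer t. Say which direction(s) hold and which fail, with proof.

(→) If 36 ∣ t, write t = 36q. Since 36 = 6·6, t = 6·(6q), so 6 ∣ t; and since 36 = 9·4, t = 4·(9q), so 4 ∣ t.

(←) This fails: take t = 12. Both 6 ∣ 12 and 4 ∣ 12, yet 12 is not a multiple of 36 (since 12 = 0·36 + 12), so 36 ∤ 12.

Not equivalent: only (⇒) holds.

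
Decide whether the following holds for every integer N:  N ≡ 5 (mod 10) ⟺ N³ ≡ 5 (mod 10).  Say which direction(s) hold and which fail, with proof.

Both directions hold.

(⇒) Suppose N ≡ 5 (mod 10). Write N = 10j + 5. Then (10j + 5)³ = 1000j³ + 1500j² + 750j + 125 = 10(100j³ + 150j² + 75j + 12) + 5, so N³ ≡ 5 (mod 10).

(⇐) For the converse, argue contrapositively. If N ≢ 5 (mod 10), then N is congruent to one of 0, 1, 2, 3, 4, 6, 7, 8, 9 modulo 10, and these give N³ ≡ 0, 1, 8, 7, 4, 6, 3, 2, 9 respectively — never 5.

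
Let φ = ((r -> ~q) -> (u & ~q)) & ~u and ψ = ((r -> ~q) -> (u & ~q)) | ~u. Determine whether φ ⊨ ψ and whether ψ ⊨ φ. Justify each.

Not equivalent: only (⇒) holds.

(→) Assume the antecedent. If r is true, ((r -> ~q) -> (u & ~q)) | ~u reduces to true regardless of the other variables. If r is false, the antecedent cannot hold. Either way ((r -> ~q) -> (u & ~q)) | ~u holds.

(←) This fails. Under r = F, q = F, u = F, the left side is false but the right side is true.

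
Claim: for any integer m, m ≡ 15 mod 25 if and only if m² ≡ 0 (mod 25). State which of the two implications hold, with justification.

(⇒) holds; (⇐) fails.

[⇐] This fails: take m = 0. Then 0² = 0 ≡ 0 (mod 25), yet 0 ≡ 0 (mod 25), not 15.

[⇒] Suppose m ≡ 15 mod 25. Write m = 25j + 15. Then (25j + 15)² = 625j² + 750j + 225 = 25(25j² + 30j + 9) + 0, so m² ≡ 0 (mod 25).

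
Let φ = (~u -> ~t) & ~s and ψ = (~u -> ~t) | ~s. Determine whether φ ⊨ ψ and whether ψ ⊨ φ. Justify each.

[⇒] Assume the antecedent. If t is true, the antecedent forces (t = T, s = F, u = T), and (~u -> ~t) | ~s holds there. If t is false, (~u -> ~t) | ~s reduces to true regardless of the other variables. Either way (~u -> ~t) | ~s holds.

[⇐] This fails. Under t = T, s = F, u = F, the left side is false but the right side is true.

(⇒) holds; (⇐) fails.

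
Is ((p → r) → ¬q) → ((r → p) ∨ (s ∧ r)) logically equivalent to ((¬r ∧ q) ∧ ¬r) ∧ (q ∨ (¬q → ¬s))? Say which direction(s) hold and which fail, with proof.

(⇐) Assume the antecedent. If r is true, the antecedent cannot hold. If r is false, the consequent reduces to true regardless of the other variables. Either way the consequent holds.

(⇒) This fails. Under r = F, p = F, q = F, s = F, the left side is true but the right side is false.

Only the reverse direction holds.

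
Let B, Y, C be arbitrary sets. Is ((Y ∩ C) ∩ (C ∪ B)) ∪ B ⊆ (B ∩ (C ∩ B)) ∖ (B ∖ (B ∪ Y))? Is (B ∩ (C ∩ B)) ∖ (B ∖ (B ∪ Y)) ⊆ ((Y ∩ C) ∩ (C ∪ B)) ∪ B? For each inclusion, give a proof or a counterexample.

Only the reverse inclusion holds.

(⟸) Let x ∈ (B ∩ (C ∩ B)) ∖ (B ∖ (B ∪ Y)). Then either x ∈ B ∩ C and x ∉ Y; or x ∈ B ∩ Y ∩ C. In each case x ∈ ((Y ∩ C) ∩ (C ∪ B)) ∪ B, so (B ∩ (C ∩ B)) ∖ (B ∖ (B ∪ Y)) ⊆ ((Y ∩ C) ∩ (C ∪ B)) ∪ B.

(⟹) This inclusion fails. Take B = {1}, Y = ∅, C = ∅; then 1 ∈ ((Y ∩ C) ∩ (C ∪ B)) ∪ B but 1 ∉ (B ∩ (C ∩ B)) ∖ (B ∖ (B ∪ Y)).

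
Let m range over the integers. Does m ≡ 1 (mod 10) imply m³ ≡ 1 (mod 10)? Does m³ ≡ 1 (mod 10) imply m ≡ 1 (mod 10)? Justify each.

Forward direction. Suppose m ≡ 1 (mod 10). Write m = 10j + 1. Then (10j + 1)³ = 1000j³ + 300j² + 30j + 1 = 10(100j³ + 30j² + 3j) + 1, so m³ ≡ 1 (mod 10).

Converse. Suppose m³ ≡ 1 (mod 10). The only residue r in {0, …, 9} with r³ ≡ 1 (mod 10) is r = 1, so m ≡ 1 (mod 10).

Equivalent; both directions hold.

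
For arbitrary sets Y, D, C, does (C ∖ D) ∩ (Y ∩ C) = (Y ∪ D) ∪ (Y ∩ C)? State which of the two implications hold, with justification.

(⟸) This inclusion fails. Take Y = {1}, D = ∅, C = ∅; then 1 ∈ (Y ∪ D) ∪ (Y ∩ C) but 1 ∉ (C ∖ D) ∩ (Y ∩ C).

(⟹) Let x ∈ (C ∖ D) ∩ (Y ∩ C). Then x ∈ Y ∩ C and x ∉ D, from which x ∈ (Y ∪ D) ∪ (Y ∩ C).

Only the forward inclusion holds.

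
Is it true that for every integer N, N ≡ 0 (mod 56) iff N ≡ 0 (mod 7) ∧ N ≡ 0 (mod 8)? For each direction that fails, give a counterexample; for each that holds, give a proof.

The biconditional holds.

(→) Suppose N ≡ 0 (mod 56); write N = 56j + 0. Since 7 ∣ 56, reducing mod 7 gives N ≡ 0 (mod 7); since 8 ∣ 56, reducing mod 8 gives N ≡ 0 (mod 8).

(←) Conversely, if N ≡ 0 (mod 7) and N ≡ 0 (mod 8), then by the Chinese remainder theorem N ≡ 0 (mod 56). This is exactly N ≡ 0 (mod 56).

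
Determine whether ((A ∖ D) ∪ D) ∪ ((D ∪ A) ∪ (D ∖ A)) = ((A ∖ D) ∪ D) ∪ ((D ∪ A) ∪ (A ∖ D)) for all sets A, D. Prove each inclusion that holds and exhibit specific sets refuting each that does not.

Both inclusions hold.

Forward inclusion. Let x ∈ ((A ∖ D) ∪ D) ∪ ((D ∪ A) ∪ (D ∖ A)). Then either x ∈ A and x ∉ D; or x ∈ D and x ∉ A; or x ∈ A ∩ D. In each case x ∈ ((A ∖ D) ∪ D) ∪ ((D ∪ A) ∪ (A ∖ D)), so ((A ∖ D) ∪ D) ∪ ((D ∪ A) ∪ (D ∖ A)) ⊆ ((A ∖ D) ∪ D) ∪ ((D ∪ A) ∪ (A ∖ D)).

Reverse inclusion. Let x ∈ ((A ∖ D) ∪ D) ∪ ((D ∪ A) ∪ (A ∖ D)). Then either x ∈ A and x ∉ D; or x ∈ D and x ∉ A; or x ∈ A ∩ D. In each case x ∈ ((A ∖ D) ∪ D) ∪ ((D ∪ A) ∪ (D ∖ A)), so ((A ∖ D) ∪ D) ∪ ((D ∪ A) ∪ (A ∖ D)) ⊆ ((A ∖ D) ∪ D) ∪ ((D ∪ A) ∪ (D ∖ A)).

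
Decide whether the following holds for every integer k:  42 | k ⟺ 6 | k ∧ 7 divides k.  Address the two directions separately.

(⟸) Suppose 6 ∣ k and 7 ∣ k. Any common multiple of 6 and 7 is a multiple of their lcm; here gcd(6, 7) = 1, so lcm(6, 7) = 6·7 = 42, so 42 ∣ k.

(⟹) If 42 ∣ k, write k = 42q. Since 42 = 7·6, k = 6·(7q), so 6 ∣ k; and since 42 = 6·7, k = 7·(6q), so 7 ∣ k.

Both directions hold.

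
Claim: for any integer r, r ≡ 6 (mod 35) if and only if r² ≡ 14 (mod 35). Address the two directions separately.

Both directions fail.

(→) This fails: take r = 6. Then 6 ≡ 6 (mod 35), but 6² = 36 ≡ 1 (mod 35), not 14.

(←) This fails: take r = 7. Then 7² = 49 ≡ 14 (mod 35), yet 7 ≡ 7 (mod 35), not 6.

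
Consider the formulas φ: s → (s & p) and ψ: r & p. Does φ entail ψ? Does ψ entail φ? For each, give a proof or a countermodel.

The forward direction fails; the converse holds.

(→) This fails. Under r = F, p = F, s = F, the left side is true but the right side is false.

(←) Assume the antecedent. If r is true, the antecedent forces (r = T, p = T, s = F) or (r = T, p = T, s = T), and s → (s & p) holds there. If r is false, the antecedent cannot hold. Either way s → (s & p) holds.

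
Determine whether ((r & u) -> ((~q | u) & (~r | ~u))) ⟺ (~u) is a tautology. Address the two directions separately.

(⟹) This fails. Under q = F, r = F, u = T, the left side is true but the right side is false.

(⟸) Assume the antecedent. If q is true, the antecedent forces (q = T, r = F, u = F) or (q = T, r = T, u = F), and the consequent holds there. If q is false, the antecedent forces (q = F, r = F, u = F) or (q = F, r = T, u = F), and the consequent holds there. Either way the consequent holds.

Only the reverse direction holds.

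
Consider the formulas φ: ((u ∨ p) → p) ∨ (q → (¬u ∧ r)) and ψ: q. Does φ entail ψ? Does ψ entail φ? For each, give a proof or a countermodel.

Neither direction holds.

(⟹) This fails. Under u = F, r = F, p = F, q = F, the left side is true but the right side is false.

(⟸) This fails. Under u = T, r = F, p = F, q = T, the left side is false but the right side is true.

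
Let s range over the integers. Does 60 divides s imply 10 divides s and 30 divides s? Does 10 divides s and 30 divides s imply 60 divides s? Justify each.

(⇒) If 60 ∣ s, write s = 60q. Since 60 = 6·10, s = 10·(6q), so 10 ∣ s; and since 60 = 2·30, s = 30·(2q), so 30 ∣ s.

(⇐) This fails: take s = 30. Both 10 ∣ 30 and 30 ∣ 30, yet 30 is not a multiple of 60 (since 30 = 0·60 + 30), so 60 ∤ 30.

The forward direction holds; the converse fails.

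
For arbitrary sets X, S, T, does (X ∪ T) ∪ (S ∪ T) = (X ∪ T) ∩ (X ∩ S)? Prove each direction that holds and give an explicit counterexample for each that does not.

Forward inclusion. This inclusion fails. Take X = {1}, S = ∅, T = ∅; then 1 ∈ (X ∪ T) ∪ (S ∪ T) but 1 ∉ (X ∪ T) ∩ (X ∩ S).

Reverse inclusion. Let x ∈ (X ∪ T) ∩ (X ∩ S). Then either x ∈ X ∩ S and x ∉ T; or x ∈ X ∩ S ∩ T. In each case x ∈ (X ∪ T) ∪ (S ∪ T), so (X ∪ T) ∩ (X ∩ S) ⊆ (X ∪ T) ∪ (S ∪ T).

Only the reverse inclusion holds.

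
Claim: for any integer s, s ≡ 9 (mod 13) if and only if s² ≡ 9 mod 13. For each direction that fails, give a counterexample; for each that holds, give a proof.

Both directions fail.

Forward direction. This fails: take s = 9. Then 9 ≡ 9 (mod 13), but 9² = 81 ≡ 3 (mod 13), not 9.

Converse. This fails: take s = 3. Then 3² = 9 ≡ 9 (mod 13), yet 3 ≡ 3 (mod 13), not 9.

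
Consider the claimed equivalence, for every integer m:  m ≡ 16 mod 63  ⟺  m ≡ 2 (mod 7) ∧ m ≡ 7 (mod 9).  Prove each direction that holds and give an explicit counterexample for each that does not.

(⇒) Suppose m ≡ 16 (mod 63); write m = 63j + 16. Since 7 ∣ 63, reducing mod 7 gives m ≡ 16 ≡ 2 (mod 7); since 9 ∣ 63, reducing mod 9 gives m ≡ 16 ≡ 7 (mod 9).

(⇐) Conversely, if m ≡ 2 (mod 7) and m ≡ 7 (mod 9), then by the Chinese remainder theorem m ≡ 16 (mod 63). This is exactly m ≡ 16 (mod 63).

Both implications hold.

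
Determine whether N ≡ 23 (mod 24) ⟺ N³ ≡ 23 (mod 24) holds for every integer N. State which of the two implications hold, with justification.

(→) Suppose N ≡ 23 (mod 24). Write N = 24j + 23. Then (24j + 23)³ = 13824j³ + 39744j² + 38088j + 12167 = 24(576j³ + 1656j² + 1587j + 506) + 23, so N³ ≡ 23 (mod 24).

(←) Conversely, suppose N³ ≡ 23 (mod 24). The only residue r in {0, …, 23} with r³ ≡ 23 (mod 24) is r = 23, so N ≡ 23 (mod 24).

Both directions hold.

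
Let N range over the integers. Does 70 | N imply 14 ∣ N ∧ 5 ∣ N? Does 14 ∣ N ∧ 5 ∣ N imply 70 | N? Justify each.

Both directions hold.

(⇒) If 70 ∣ N, write N = 70q. Since 70 = 5·14, N = 14·(5q), so 14 ∣ N; and since 70 = 14·5, N = 5·(14q), so 5 ∣ N.

(⇐) Suppose 14 ∣ N and 5 ∣ N. Any common multiple of 14 and 5 is a multiple of their lcm; here gcd(14, 5) = 1, so lcm(14, 5) = 14·5 = 70, so 70 ∣ N.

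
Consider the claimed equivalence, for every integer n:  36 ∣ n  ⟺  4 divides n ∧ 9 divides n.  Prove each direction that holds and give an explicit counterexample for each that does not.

Both directions hold; the statement is true.

(⟹) If 36 ∣ n, write n = 36q. Since 36 = 9·4, n = 4·(9q), so 4 ∣ n; and since 36 = 4·9, n = 9·(4q), so 9 ∣ n.

(⟸) Suppose 4 ∣ n and 9 ∣ n. Any common multiple of 4 and 9 is a multiple of their lcm; here gcd(4, 9) = 1, so lcm(4, 9) = 4·9 = 36, so 36 ∣ n.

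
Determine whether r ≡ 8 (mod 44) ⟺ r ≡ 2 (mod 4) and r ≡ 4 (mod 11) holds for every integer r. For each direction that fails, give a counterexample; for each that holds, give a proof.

[⇒] This fails: r = 8 gives 8 ≡ 8 (mod 44) but 8 ≡ 0 (mod 4), so the conjunction on the right does not hold.

[⇐] This fails: r = 26 satisfies both congruences on the right (26 ≡ 2 mod 4 and 26 ≡ 4 mod 11) yet 26 ≡ 26 (mod 44), not 8.

Neither implication holds.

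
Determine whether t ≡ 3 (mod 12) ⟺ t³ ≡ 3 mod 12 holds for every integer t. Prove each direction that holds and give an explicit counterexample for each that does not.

The biconditional holds.

(⟹) Suppose t ≡ 3 (mod 12). Write t = 12j + 3. Then (12j + 3)³ = 1728j³ + 1296j² + 324j + 27 = 12(144j³ + 108j² + 27j + 2) + 3, so t³ ≡ 3 (mod 12).

(⟸) Conversely, suppose t³ ≡ 3 (mod 12). The only residue r in {0, …, 11} with r³ ≡ 3 (mod 12) is r = 3, so t ≡ 3 (mod 12).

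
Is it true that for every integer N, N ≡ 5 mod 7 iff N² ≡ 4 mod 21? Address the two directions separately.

Neither implication holds.

[⇒] This fails: take N = 12. Then 12 ≡ 5 (mod 7), but 12² = 144 ≡ 18 (mod 21), not 4.

[⇐] This fails: take N = 2. Then 2² = 4 ≡ 4 (mod 21), yet 2 ≡ 2 (mod 7), not 5.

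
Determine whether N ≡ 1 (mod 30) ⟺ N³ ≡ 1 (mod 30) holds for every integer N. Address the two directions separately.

Equivalent; both directions hold.

[⇒] Suppose N ≡ 1 (mod 30). Write N = 30j + 1. Then (30j + 1)³ = 27000j³ + 2700j² + 90j + 1 = 30(900j³ + 90j² + 3j) + 1, so N³ ≡ 1 (mod 30).

[⇐] Conversely, suppose N³ ≡ 1 (mod 30). The only residue r in {0, …, 29} with r³ ≡ 1 (mod 30) is r = 1, so N ≡ 1 (mod 30).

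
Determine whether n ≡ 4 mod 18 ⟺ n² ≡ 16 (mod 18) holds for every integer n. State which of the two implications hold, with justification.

[⇐] This fails: take n = 14. Then 14² = 196 ≡ 16 (mod 18), yet 14 ≡ 14 (mod 18), not 4.

[⇒] Suppose n ≡ 4 mod 18. Write n = 18j + 4. Then (18j + 4)² = 324j² + 144j + 16 = 18(18j² + 8j) + 16, so n² ≡ 16 (mod 18).

Only the forward direction holds.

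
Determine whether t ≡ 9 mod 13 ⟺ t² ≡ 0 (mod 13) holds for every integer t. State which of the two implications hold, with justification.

(⇒) fails and (⇐) fails.

[⇒] This fails: take t = 9. Then 9 ≡ 9 (mod 13), but 9² = 81 ≡ 3 (mod 13), not 0.

[⇐] This fails: take t = 0. Then 0² = 0 ≡ 0 (mod 13), yet 0 ≡ 0 (mod 13), not 9.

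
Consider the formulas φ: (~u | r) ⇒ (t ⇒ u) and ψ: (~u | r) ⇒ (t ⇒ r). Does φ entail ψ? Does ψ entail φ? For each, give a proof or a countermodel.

Only the forward implication holds.

Forward direction. Assume the antecedent. If u is true, (~u | r) ⇒ (t ⇒ r) reduces to true regardless of the other variables. If u is false, the antecedent forces (u = F, t = F, r = F) or (u = F, t = F, r = T), and (~u | r) ⇒ (t ⇒ r) holds there. Either way (~u | r) ⇒ (t ⇒ r) holds.

Converse. This fails. Under u = F, t = T, r = T, the left side is false but the right side is true.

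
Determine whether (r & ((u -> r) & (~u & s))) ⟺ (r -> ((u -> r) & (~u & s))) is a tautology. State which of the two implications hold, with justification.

Only the forward implication holds.

[⇐] This fails. Under s = F, u = F, r = F, the left side is false but the right side is true.

[⇒] Assume the antecedent. If s is true, the antecedent forces (s = T, u = F, r = T), and r -> ((u -> r) & (~u & s)) holds there. If s is false, the antecedent cannot hold. Either way r -> ((u -> r) & (~u & s)) holds.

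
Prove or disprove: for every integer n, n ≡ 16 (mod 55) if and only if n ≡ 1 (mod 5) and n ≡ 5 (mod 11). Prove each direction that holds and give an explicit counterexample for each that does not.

The biconditional holds.

Converse. If n ≡ 1 (mod 5) and n ≡ 5 (mod 11), then by the Chinese remainder theorem n ≡ 16 (mod 55). This is exactly n ≡ 16 (mod 55).

Forward direction. Suppose n ≡ 16 (mod 55); write n = 55j + 16. Since 5 ∣ 55, reducing mod 5 gives n ≡ 16 ≡ 1 (mod 5); since 11 ∣ 55, reducing mod 11 gives n ≡ 16 ≡ 5 (mod 11).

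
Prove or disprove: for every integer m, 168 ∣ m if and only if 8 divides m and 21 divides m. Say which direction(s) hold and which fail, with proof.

Both directions hold.

Forward direction. If 168 ∣ m, write m = 168q. Since 168 = 21·8, m = 8·(21q), so 8 ∣ m; and since 168 = 8·21, m = 21·(8q), so 21 ∣ m.

Converse. Suppose 8 ∣ m and 21 ∣ m. Any common multiple of 8 and 21 is a multiple of their lcm; here gcd(8, 21) = 1, so lcm(8, 21) = 8·21 = 168, so 168 ∣ m.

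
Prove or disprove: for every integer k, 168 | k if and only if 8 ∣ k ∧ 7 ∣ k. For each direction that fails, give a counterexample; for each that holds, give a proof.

Not equivalent: only (⇒) holds.

(⟹) If 168 ∣ k, write k = 168q. Since 168 = 21·8, k = 8·(21q), so 8 ∣ k; and since 168 = 24·7, k = 7·(24q), so 7 ∣ k.

(⟸) This fails: take k = 56. Both 8 ∣ 56 and 7 ∣ 56, yet 56 is not a multiple of 168 (since 56 = 0·168 + 56), so 168 ∤ 56.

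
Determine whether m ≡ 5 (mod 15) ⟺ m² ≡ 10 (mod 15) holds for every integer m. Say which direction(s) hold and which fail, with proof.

The forward direction holds; the converse fails.

(←) This fails: take m = 10. Then 10² = 100 ≡ 10 (mod 15), yet 10 ≡ 10 (mod 15), not 5.

(→) Suppose m ≡ 5 (mod 15). Write m = 15j + 5. Then (15j + 5)² = 225j² + 150j + 25 = 15(15j² + 10j + 1) + 10, so m² ≡ 10 (mod 15).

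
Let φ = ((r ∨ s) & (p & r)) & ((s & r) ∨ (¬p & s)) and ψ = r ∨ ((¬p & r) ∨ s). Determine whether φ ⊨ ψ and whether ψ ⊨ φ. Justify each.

(←) This fails. Under s = T, p = F, r = F, the left side is false but the right side is true.

(→) Assume the antecedent. If s is true, r ∨ ((¬p & r) ∨ s) reduces to true regardless of the other variables. If s is false, the antecedent cannot hold. Either way r ∨ ((¬p & r) ∨ s) holds.

Only the forward implication holds.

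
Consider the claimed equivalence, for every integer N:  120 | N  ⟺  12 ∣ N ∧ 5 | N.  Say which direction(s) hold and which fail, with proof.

Not equivalent: only (⇒) holds.

[⇐] This fails: take N = 60. Both 12 ∣ 60 and 5 ∣ 60, yet 60 is not a multiple of 120 (since 60 = 0·120 + 60), so 120 ∤ 60.

[⇒] If 120 ∣ N, write N = 120q. Since 120 = 10·12, N = 12·(10q), so 12 ∣ N; and since 120 = 24·5, N = 5·(24q), so 5 ∣ N.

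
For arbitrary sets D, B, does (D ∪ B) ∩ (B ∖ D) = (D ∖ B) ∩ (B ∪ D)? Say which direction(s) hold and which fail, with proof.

(⊆) This inclusion fails. Take D = ∅, B = {1}; then 1 ∈ (D ∪ B) ∩ (B ∖ D) but 1 ∉ (D ∖ B) ∩ (B ∪ D).

(⊇) This inclusion fails. Take D = {1}, B = ∅; then 1 ∈ (D ∖ B) ∩ (B ∪ D) but 1 ∉ (D ∪ B) ∩ (B ∖ D).

Both inclusions fail.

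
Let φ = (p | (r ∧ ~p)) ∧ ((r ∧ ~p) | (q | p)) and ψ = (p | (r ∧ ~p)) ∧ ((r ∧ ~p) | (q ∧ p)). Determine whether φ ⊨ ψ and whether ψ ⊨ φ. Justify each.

(⟹) This fails. Under p = T, q = F, r = F, the left side is true but the right side is false.

(⟸) Assume the antecedent. If p is true, the consequent reduces to true regardless of the other variables. If p is false, the antecedent forces (p = F, q = F, r = T) or (p = F, q = T, r = T), and the consequent holds there. Either way the consequent holds.

Only the reverse direction holds.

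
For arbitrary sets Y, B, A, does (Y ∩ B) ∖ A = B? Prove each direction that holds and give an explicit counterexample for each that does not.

(⊆) holds; (⊇) fails.

Reverse inclusion. This inclusion fails. Take Y = ∅, B = {1}, A = ∅; then 1 ∈ B but 1 ∉ (Y ∩ B) ∖ A.

Forward inclusion. Let x ∈ (Y ∩ B) ∖ A. Then x ∈ Y ∩ B and x ∉ A, from which x ∈ B.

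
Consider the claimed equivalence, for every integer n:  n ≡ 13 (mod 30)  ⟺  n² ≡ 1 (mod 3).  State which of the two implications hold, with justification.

(⟹) Suppose n ≡ 13 (mod 30). Then n² ≡ 13² = 169 (mod 30), and since 3 ∣ 30, also n² ≡ 1 (mod 3).

(⟸) This fails: take n = 1. Then 1² = 1 ≡ 1 (mod 3), yet 1 ≡ 1 (mod 30), not 13.

Only the forward direction holds.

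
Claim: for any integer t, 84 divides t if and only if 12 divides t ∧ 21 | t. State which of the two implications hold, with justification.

Both directions hold; the statement is true.

[⇒] If 84 ∣ t, write t = 84q. Since 84 = 7·12, t = 12·(7q), so 12 ∣ t; and since 84 = 4·21, t = 21·(4q), so 21 ∣ t.

[⇐] Suppose 12 ∣ t and 21 ∣ t. Any common multiple of 12 and 21 is a multiple of their lcm; here lcm(12, 21) = 12·21/gcd(12, 21) = 252/3 = 84, so 84 ∣ t.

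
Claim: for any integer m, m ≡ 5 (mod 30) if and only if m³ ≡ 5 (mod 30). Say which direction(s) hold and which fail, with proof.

(⟹) Suppose m ≡ 5 (mod 30). Write m = 30j + 5. Then (30j + 5)³ = 27000j³ + 13500j² + 2250j + 125 = 30(900j³ + 450j² + 75j + 4) + 5, so m³ ≡ 5 (mod 30).

(⟸) Conversely, suppose m³ ≡ 5 (mod 30). The only residue r in {0, …, 29} with r³ ≡ 5 (mod 30) is r = 5, so m ≡ 5 (mod 30).

Both directions hold; the statement is true.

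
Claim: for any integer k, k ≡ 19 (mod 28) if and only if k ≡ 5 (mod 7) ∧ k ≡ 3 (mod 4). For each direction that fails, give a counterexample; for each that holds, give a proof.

(⇒) Suppose k ≡ 19 (mod 28); write k = 28j + 19. Since 7 ∣ 28, reducing mod 7 gives k ≡ 19 ≡ 5 (mod 7); since 4 ∣ 28, reducing mod 4 gives k ≡ 19 ≡ 3 (mod 4).

(⇐) Conversely, if k ≡ 5 (mod 7) and k ≡ 3 (mod 4), then by the Chinese remainder theorem k ≡ 19 (mod 28). This is exactly k ≡ 19 (mod 28).

Both directions hold; the statement is true.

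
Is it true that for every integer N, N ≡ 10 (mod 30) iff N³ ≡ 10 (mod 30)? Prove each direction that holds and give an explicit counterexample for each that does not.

Both directions hold; the statement is true.

(⇐) Suppose N³ ≡ 10 (mod 30). The only residue r in {0, …, 29} with r³ ≡ 10 (mod 30) is r = 10, so N ≡ 10 (mod 30).

(⇒) Suppose N ≡ 10 (mod 30). Write N = 30j + 10. Then (30j + 10)³ = 27000j³ + 27000j² + 9000j + 1000 = 30(900j³ + 900j² + 300j + 33) + 10, so N³ ≡ 10 (mod 30).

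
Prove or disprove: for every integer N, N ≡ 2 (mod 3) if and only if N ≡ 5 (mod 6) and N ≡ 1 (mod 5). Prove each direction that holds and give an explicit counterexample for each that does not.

(⇒) fails; (⇐) holds.

Converse. If N ≡ 5 (mod 6) and N ≡ 1 (mod 5), then by the Chinese remainder theorem N ≡ 11 (mod 30). Since 11 ≡ 2 (mod 3) and 3 ∣ 30, we get N ≡ 2 (mod 3).

Forward direction. This fails: N = 2 gives 2 ≡ 2 (mod 3) but 2 ≡ 2 (mod 6), so the conjunction on the right does not hold.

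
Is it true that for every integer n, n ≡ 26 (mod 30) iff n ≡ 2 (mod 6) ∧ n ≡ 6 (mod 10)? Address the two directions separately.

(→) Suppose n ≡ 26 (mod 30); write n = 30j + 26. Since 6 ∣ 30, reducing mod 6 gives n ≡ 26 ≡ 2 (mod 6); since 10 ∣ 30, reducing mod 10 gives n ≡ 26 ≡ 6 (mod 10).

(←) Conversely, if n ≡ 2 (mod 6) and n ≡ 6 (mod 10), then by the Chinese remainder theorem n ≡ 26 (mod 30). This is exactly n ≡ 26 (mod 30).

Both directions hold.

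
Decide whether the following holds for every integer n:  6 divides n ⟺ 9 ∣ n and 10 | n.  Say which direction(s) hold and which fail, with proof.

Only the reverse direction holds.

(⇒) This fails: take n = 6. Certainly 6 ∣ 6, but 9 ∤ 6.

(⇐) Suppose 9 ∣ n and 10 ∣ n. Any common multiple of 9 and 10 is a multiple of their lcm; here gcd(9, 10) = 1, so lcm(9, 10) = 9·10 = 90, so 90 ∣ n. Since 6 ∣ 90, it follows that 6 ∣ n.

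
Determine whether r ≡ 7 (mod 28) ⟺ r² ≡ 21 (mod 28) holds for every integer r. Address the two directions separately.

Converse. This fails: take r = 21. Then 21² = 441 ≡ 21 (mod 28), yet 21 ≡ 21 (mod 28), not 7.

Forward direction. Suppose r ≡ 7 (mod 28). Write r = 28j + 7. Then (28j + 7)² = 784j² + 392j + 49 = 28(28j² + 14j + 1) + 21, so r² ≡ 21 (mod 28).

Only the forward direction holds.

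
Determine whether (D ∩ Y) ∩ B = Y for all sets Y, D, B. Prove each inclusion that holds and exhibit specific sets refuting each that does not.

(⟹) Let x ∈ (D ∩ Y) ∩ B. Then x ∈ Y ∩ D ∩ B, from which x ∈ Y.

(⟸) This inclusion fails. Take Y = {1}, D = ∅, B = ∅; then 1 ∈ Y but 1 ∉ (D ∩ Y) ∩ B.

(⊆) holds; (⊇) fails.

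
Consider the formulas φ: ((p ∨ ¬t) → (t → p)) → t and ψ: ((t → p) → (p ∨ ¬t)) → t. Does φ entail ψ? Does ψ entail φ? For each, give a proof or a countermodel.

(⟹) Assume the antecedent. If t is true, ((t → p) → (p ∨ ¬t)) → t reduces to true regardless of the other variables. If t is false, the antecedent cannot hold. Either way ((t → p) → (p ∨ ¬t)) → t holds.

(⟸) Assume the antecedent. If t is true, ((p ∨ ¬t) → (t → p)) → t reduces to true regardless of the other variables. If t is false, the antecedent cannot hold. Either way ((p ∨ ¬t) → (t → p)) → t holds.

Both directions hold; the statement is true.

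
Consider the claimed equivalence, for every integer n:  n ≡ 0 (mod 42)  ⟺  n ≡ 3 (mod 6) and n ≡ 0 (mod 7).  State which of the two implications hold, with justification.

(⇒) This fails: n = 0 gives 0 ≡ 0 (mod 42) but 0 ≡ 0 (mod 6), so the conjunction on the right does not hold.

(⇐) This fails: n = 21 satisfies both congruences on the right (21 ≡ 3 mod 6 and 21 ≡ 0 mod 7) yet 21 ≡ 21 (mod 42), not 0.

Neither direction holds.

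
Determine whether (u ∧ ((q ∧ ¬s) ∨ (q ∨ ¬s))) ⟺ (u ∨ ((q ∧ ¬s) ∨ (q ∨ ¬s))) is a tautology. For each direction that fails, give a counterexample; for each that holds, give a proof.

Not equivalent: only (⇒) holds.

Forward direction. Assume the antecedent. If s is true, the antecedent forces (s = T, u = T, q = T), and u ∨ ((q ∧ ¬s) ∨ (q ∨ ¬s)) holds there. If s is false, u ∨ ((q ∧ ¬s) ∨ (q ∨ ¬s)) reduces to true regardless of the other variables. Either way u ∨ ((q ∧ ¬s) ∨ (q ∨ ¬s)) holds.

Converse. This fails. Under s = F, u = F, q = F, the left side is false but the right side is true.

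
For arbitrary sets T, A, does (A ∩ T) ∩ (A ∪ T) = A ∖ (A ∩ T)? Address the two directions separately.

(⊆) This inclusion fails. Take T = {1}, A = {1}; then 1 ∈ (A ∩ T) ∩ (A ∪ T) but 1 ∉ A ∖ (A ∩ T).

(⊇) This inclusion fails. Take T = ∅, A = {1}; then 1 ∈ A ∖ (A ∩ T) but 1 ∉ (A ∩ T) ∩ (A ∪ T).

(⊆) fails and (⊇) fails.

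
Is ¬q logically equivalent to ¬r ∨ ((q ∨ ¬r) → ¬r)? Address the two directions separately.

(←) This fails. Under q = T, r = F, the left side is false but the right side is true.

(→) Assume the antecedent. If q is true, the antecedent cannot hold. If q is false, ¬r ∨ ((q ∨ ¬r) → ¬r) reduces to true regardless of the other variables. Either way ¬r ∨ ((q ∨ ¬r) → ¬r) holds.

Only the forward implication holds.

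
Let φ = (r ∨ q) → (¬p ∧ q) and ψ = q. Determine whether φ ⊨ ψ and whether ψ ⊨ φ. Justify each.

(⟹) This fails. Under q = F, p = F, r = F, the left side is true but the right side is false.

(⟸) This fails. Under q = T, p = T, r = F, the left side is false but the right side is true.

Neither implication holds.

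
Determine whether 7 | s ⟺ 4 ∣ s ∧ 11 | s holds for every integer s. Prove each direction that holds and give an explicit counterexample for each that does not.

Forward direction. This fails: take s = 7. Certainly 7 ∣ 7, but 4 ∤ 7.

Converse. This fails: take s = 44. Both 4 ∣ 44 and 11 ∣ 44, yet 44 is not a multiple of 7 (since 44 = 6·7 + 2), so 7 ∤ 44.

Neither direction holds.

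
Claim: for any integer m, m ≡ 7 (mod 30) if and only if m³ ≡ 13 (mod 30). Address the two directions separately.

[⇒] Suppose m ≡ 7 (mod 30). Write m = 30j + 7. Then (30j + 7)³ = 27000j³ + 18900j² + 4410j + 343 = 30(900j³ + 630j² + 147j + 11) + 13, so m³ ≡ 13 (mod 30).

[⇐] Conversely, suppose m³ ≡ 13 (mod 30). The only residue r in {0, …, 29} with r³ ≡ 13 (mod 30) is r = 7, so m ≡ 7 (mod 30).

Both directions hold.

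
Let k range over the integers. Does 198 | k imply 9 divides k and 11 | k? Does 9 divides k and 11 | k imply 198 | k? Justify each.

(→) If 198 ∣ k, write k = 198q. Since 198 = 22·9, k = 9·(22q), so 9 ∣ k; and since 198 = 18·11, k = 11·(18q), so 11 ∣ k.

(←) This fails: take k = 99. Both 9 ∣ 99 and 11 ∣ 99, yet 99 is not a multiple of 198 (since 99 = 0·198 + 99), so 198 ∤ 99.

Not equivalent: only (⇒) holds.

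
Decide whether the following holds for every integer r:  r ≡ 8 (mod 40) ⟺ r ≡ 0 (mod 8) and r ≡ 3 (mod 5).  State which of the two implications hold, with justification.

(→) Suppose r ≡ 8 (mod 40); write r = 40j + 8. Since 8 ∣ 40, reducing mod 8 gives r ≡ 8 ≡ 0 (mod 8); since 5 ∣ 40, reducing mod 5 gives r ≡ 8 ≡ 3 (mod 5).

(←) Conversely, if r ≡ 0 (mod 8) and r ≡ 3 (mod 5), then by the Chinese remainder theorem r ≡ 8 (mod 40). This is exactly r ≡ 8 (mod 40).

Equivalent; both directions hold.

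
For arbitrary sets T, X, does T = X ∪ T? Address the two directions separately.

(⊆) Let x ∈ T. Then either x ∈ T and x ∉ X; or x ∈ T ∩ X. In each case x ∈ X ∪ T, so T ⊆ X ∪ T.

(⊇) This inclusion fails. Take T = ∅, X = {1}; then 1 ∈ X ∪ T but 1 ∉ T.

The sets are not equal: only the forward inclusion holds.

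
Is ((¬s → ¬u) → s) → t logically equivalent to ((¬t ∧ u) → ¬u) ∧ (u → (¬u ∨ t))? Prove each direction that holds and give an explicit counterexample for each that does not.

Only the forward direction holds.

(⟹) Assume the antecedent. If u is true, the antecedent forces (s = F, u = T, t = T) or (s = T, u = T, t = T), and the consequent holds there. If u is false, the consequent reduces to true regardless of the other variables. Either way the consequent holds.

(⟸) This fails. Under s = T, u = F, t = F, the left side is false but the right side is true.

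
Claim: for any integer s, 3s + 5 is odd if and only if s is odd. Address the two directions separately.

(⟹) This fails: s = 0 gives 3s + 5 = 5, which is odd, but 0 is even, not odd.

(⟸) This also fails: s = 7 is odd, but 3s + 5 = 26 is even, not odd.

Both directions fail.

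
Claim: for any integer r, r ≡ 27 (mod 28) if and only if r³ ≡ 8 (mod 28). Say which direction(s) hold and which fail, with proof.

Forward direction. This fails: take r = 27. Then 27 ≡ 27 (mod 28), but 27³ = 19683 ≡ 27 (mod 28), not 8.

Converse. This fails: take r = 2. Then 2³ = 8 ≡ 8 (mod 28), yet 2 ≡ 2 (mod 28), not 27.

Neither direction holds.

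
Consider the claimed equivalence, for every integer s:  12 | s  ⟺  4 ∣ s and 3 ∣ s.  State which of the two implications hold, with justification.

(→) If 12 ∣ s, write s = 12q. Since 12 = 3·4, s = 4·(3q), so 4 ∣ s; and since 12 = 4·3, s = 3·(4q), so 3 ∣ s.

(←) Suppose 4 ∣ s and 3 ∣ s. Any common multiple of 4 and 3 is a multiple of their lcm; here gcd(4, 3) = 1, so lcm(4, 3) = 4·3 = 12, so 12 ∣ s.

Equivalent; both directions hold.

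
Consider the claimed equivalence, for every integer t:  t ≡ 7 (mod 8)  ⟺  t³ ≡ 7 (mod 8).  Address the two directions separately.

(⟹) Suppose t ≡ 7 (mod 8). Write t = 8j + 7. Then (8j + 7)³ = 512j³ + 1344j² + 1176j + 343 = 8(64j³ + 168j² + 147j + 42) + 7, so t³ ≡ 7 (mod 8).

(⟸) Conversely, suppose t³ ≡ 7 (mod 8). The only residue r in {0, …, 7} with r³ ≡ 7 (mod 8) is r = 7, so t ≡ 7 (mod 8).

Equivalent; both directions hold.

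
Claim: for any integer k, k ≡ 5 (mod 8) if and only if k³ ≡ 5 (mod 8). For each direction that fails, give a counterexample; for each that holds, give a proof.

Equivalent; both directions hold.

(⟹) Suppose k ≡ 5 (mod 8). Write k = 8j + 5. Then (8j + 5)³ = 512j³ + 960j² + 600j + 125 = 8(64j³ + 120j² + 75j + 15) + 5, so k³ ≡ 5 (mod 8).

(⟸) Conversely, suppose k³ ≡ 5 (mod 8). The only residue r in {0, …, 7} with r³ ≡ 5 (mod 8) is r = 5, so k ≡ 5 (mod 8).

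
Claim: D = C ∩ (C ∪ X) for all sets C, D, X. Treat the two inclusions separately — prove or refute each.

Neither inclusion holds.

(⊆) This inclusion fails. Take C = ∅, D = {1}, X = ∅; then 1 ∈ D but 1 ∉ C ∩ (C ∪ X).

(⊇) This inclusion fails. Take C = {1}, D = ∅, X = ∅; then 1 ∈ C ∩ (C ∪ X) but 1 ∉ D.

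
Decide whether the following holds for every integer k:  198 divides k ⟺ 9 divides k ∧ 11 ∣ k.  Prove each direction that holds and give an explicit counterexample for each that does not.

Forward direction. If 198 ∣ k, write k = 198q. Since 198 = 22·9, k = 9·(22q), so 9 ∣ k; and since 198 = 18·11, k = 11·(18q), so 11 ∣ k.

Converse. This fails: take k = 99. Both 9 ∣ 99 and 11 ∣ 99, yet 99 is not a multiple of 198 (since 99 = 0·198 + 99), so 198 ∤ 99.

The forward direction holds; the converse fails.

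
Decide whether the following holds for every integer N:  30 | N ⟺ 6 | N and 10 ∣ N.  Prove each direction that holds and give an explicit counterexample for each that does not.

(→) If 30 ∣ N, write N = 30q. Since 30 = 5·6, N = 6·(5q), so 6 ∣ N; and since 30 = 3·10, N = 10·(3q), so 10 ∣ N.

(←) Suppose 6 ∣ N and 10 ∣ N. Any common multiple of 6 and 10 is a multiple of their lcm; here lcm(6, 10) = 6·10/gcd(6, 10) = 60/2 = 30, so 30 ∣ N.

Both implications hold.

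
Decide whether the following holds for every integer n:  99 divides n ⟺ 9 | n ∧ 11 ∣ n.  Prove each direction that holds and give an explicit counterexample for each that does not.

Forward direction. If 99 ∣ n, write n = 99q. Since 99 = 11·9, n = 9·(11q), so 9 ∣ n; and since 99 = 9·11, n = 11·(9q), so 11 ∣ n.

Converse. Suppose 9 ∣ n and 11 ∣ n. Any common multiple of 9 and 11 is a multiple of their lcm; here gcd(9, 11) = 1, so lcm(9, 11) = 9·11 = 99, so 99 ∣ n.

Both directions hold; the statement is true.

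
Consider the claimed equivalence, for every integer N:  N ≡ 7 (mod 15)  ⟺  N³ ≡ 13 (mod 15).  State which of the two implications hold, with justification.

The biconditional holds.

[⇒] Suppose N ≡ 7 (mod 15). Write N = 15j + 7. Then (15j + 7)³ = 3375j³ + 4725j² + 2205j + 343 = 15(225j³ + 315j² + 147j + 22) + 13, so N³ ≡ 13 (mod 15).

[⇐] Conversely, suppose N³ ≡ 13 (mod 15). The only residue r in {0, …, 14} with r³ ≡ 13 (mod 15) is r = 7, so N ≡ 7 (mod 15).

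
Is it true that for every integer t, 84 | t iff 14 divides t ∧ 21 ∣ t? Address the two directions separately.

Only the forward implication holds.

[⇒] If 84 ∣ t, write t = 84q. Since 84 = 6·14, t = 14·(6q), so 14 ∣ t; and since 84 = 4·21, t = 21·(4q), so 21 ∣ t.

[⇐] This fails: take t = 42. Both 14 ∣ 42 and 21 ∣ 42, yet 42 is not a multiple of 84 (since 42 = 0·84 + 42), so 84 ∤ 42.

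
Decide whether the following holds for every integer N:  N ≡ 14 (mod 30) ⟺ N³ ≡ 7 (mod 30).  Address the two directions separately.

Neither implication holds.

(⇒) This fails: take N = 14. Then 14 ≡ 14 (mod 30), but 14³ = 2744 ≡ 14 (mod 30), not 7.

(⇐) This fails: take N = 13. Then 13³ = 2197 ≡ 7 (mod 30), yet 13 ≡ 13 (mod 30), not 14.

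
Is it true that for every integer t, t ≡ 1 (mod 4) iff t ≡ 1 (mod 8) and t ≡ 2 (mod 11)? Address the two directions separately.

Not equivalent: only (⇐) holds.

[⇒] This fails: t = 1 gives 1 ≡ 1 (mod 4) but 1 ≡ 1 (mod 11), so the conjunction on the right does not hold.

[⇐] Conversely, if t ≡ 1 (mod 8) and t ≡ 2 (mod 11), then by the Chinese remainder theorem t ≡ 57 (mod 88). Since 57 ≡ 1 (mod 4) and 4 ∣ 88, we get t ≡ 1 (mod 4).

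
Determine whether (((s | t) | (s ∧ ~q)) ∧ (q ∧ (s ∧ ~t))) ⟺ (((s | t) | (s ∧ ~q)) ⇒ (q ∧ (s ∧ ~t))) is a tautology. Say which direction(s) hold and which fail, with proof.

[⇐] This fails. Under t = F, q = F, s = F, the left side is false but the right side is true.

[⇒] Assume the antecedent. If t is true, the antecedent cannot hold. If t is false, the antecedent forces (t = F, q = T, s = T), and the consequent holds there. Either way the consequent holds.

Only the forward implication holds.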